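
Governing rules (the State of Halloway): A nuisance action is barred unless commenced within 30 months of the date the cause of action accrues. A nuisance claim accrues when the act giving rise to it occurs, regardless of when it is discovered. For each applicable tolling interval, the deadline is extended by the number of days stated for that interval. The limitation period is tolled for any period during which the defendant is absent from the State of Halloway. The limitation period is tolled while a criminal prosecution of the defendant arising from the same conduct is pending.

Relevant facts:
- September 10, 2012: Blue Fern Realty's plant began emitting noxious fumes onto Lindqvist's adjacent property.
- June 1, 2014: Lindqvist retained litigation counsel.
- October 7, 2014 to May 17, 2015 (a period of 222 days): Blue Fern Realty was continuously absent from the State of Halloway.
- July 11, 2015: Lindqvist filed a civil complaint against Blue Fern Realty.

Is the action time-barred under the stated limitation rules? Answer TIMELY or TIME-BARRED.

The limitation period began to run on September 10, 2012.
Adding the 30 months base period to September 10, 2012 gives a deadline of March 10, 2015, before any tolling.
The defendant's absence from the jurisdiction from October 7, 2014 to May 17, 2015 tolled the period for 222 days, extending the deadline to October 18, 2015.
The other events in the timeline have no effect on the limitation period under the stated rules.
Filing on July 11, 2015 beat the October 18, 2015 deadline — the action is timely.

TIMELY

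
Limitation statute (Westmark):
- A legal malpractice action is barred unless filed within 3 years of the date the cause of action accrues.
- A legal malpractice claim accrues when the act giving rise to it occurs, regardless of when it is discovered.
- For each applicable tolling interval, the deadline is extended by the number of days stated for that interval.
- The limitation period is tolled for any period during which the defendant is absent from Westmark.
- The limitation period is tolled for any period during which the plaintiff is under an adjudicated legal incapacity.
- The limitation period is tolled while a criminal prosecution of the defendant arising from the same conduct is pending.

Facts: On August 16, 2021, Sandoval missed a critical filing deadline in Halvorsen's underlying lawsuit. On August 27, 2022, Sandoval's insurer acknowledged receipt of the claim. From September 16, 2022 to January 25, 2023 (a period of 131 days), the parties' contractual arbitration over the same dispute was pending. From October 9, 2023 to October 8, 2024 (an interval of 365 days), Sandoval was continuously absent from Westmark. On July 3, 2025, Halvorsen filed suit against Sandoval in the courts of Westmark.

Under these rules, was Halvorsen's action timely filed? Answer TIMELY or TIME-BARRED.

The limitation period began to run on August 16, 2021.
3 years from August 16, 2021 is August 16, 2024.
Because the defendant's absence from the jurisdiction ran from October 9, 2023 to October 8, 2024, the deadline is extended by 365 days to August 16, 2025.
Although a pending arbitration ran from September 16, 2022 to January 25, 2023, the stated rules do not make that a tolling event, so it is disregarded.
None of the other events listed affects the running of the period under the stated rules.
The July 3, 2025 filing precedes the August 16, 2025 deadline; the claim is timely.

TIMELY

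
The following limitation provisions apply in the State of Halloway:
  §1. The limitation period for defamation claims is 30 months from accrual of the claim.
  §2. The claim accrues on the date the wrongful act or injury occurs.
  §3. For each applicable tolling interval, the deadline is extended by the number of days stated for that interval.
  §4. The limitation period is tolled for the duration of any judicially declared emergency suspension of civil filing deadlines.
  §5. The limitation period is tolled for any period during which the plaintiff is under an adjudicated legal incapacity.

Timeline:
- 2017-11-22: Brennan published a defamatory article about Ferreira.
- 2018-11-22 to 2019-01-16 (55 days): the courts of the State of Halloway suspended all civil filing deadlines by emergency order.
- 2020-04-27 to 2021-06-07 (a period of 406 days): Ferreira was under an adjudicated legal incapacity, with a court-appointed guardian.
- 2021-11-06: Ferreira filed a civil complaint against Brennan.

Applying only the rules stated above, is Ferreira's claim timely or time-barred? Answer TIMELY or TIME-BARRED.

TIME-BARRED

The claim accrued on 2017-11-22, when the wrongful act occurred.
30 months from 2017-11-22 is 2020-05-22.
The period was tolled for 55 days by the emergency suspension of filing deadlines (2018-11-22 to 2019-01-16), pushing the deadline to 2020-07-16.
Because the plaintiff's legal incapacity ran from 2020-04-27 to 2021-06-07, the deadline is extended by 406 days to 2021-08-26.
Ferreira filed on 2021-11-06, after the 2021-08-26 deadline, so the action is time-barred.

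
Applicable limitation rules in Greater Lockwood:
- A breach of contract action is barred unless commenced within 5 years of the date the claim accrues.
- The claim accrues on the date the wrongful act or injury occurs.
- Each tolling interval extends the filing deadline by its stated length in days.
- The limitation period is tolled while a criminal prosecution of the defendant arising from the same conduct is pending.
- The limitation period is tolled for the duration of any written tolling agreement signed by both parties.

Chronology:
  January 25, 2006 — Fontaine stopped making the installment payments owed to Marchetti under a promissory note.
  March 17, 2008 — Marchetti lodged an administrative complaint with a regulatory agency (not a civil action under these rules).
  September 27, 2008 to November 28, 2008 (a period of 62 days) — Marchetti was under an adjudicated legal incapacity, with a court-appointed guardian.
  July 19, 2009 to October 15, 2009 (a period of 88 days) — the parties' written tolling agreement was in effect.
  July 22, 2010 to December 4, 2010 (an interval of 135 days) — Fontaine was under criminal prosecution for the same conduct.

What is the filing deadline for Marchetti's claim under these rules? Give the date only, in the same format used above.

The claim accrued on January 25, 2006, the date of the act.
The untolled deadline — 5 years after January 25, 2006 — is January 25, 2011.
The period was tolled for 88 days by the written tolling agreement (July 19, 2009 to October 15, 2009), pushing the deadline to April 23, 2011.
The period was tolled for 135 days by the pending criminal prosecution (July 22, 2010 to December 4, 2010), pushing the deadline to September 5, 2011.
Although the plaintiff's incapacity ran from September 27, 2008 to November 28, 2008, the stated rules do not make that a tolling event, so it is disregarded.
Nothing else in the chronology tolls or restarts the period.

September 5, 2011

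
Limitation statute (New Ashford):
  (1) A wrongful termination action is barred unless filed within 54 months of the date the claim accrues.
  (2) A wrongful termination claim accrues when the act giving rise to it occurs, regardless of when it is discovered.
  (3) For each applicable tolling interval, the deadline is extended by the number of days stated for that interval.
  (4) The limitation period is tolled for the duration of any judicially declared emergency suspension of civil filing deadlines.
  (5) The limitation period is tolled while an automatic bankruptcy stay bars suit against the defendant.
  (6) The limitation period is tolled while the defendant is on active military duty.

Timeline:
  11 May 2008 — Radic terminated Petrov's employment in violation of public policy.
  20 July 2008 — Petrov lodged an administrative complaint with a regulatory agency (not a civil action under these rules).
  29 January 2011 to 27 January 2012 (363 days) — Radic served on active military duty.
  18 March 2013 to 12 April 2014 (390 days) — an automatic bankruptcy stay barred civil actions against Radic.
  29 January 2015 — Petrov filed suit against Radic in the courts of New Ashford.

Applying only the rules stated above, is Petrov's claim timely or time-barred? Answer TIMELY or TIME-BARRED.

The claim accrued on 11 May 2008, when the wrongful act occurred.
The untolled deadline — 54 months after 11 May 2008 — is 11 November 2012.
The defendant's active military service from 29 January 2011 to 27 January 2012 tolled the period for 363 days, extending the deadline to 9 November 2013.
The automatic bankruptcy stay from 18 March 2013 to 12 April 2014 tolled the period for 390 days, extending the deadline to 4 December 2014.
None of the other events listed affects the running of the period under the stated rules.
Petrov filed on 29 January 2015, after the 4 December 2014 deadline, so the action is time-barred.

TIME-BARRED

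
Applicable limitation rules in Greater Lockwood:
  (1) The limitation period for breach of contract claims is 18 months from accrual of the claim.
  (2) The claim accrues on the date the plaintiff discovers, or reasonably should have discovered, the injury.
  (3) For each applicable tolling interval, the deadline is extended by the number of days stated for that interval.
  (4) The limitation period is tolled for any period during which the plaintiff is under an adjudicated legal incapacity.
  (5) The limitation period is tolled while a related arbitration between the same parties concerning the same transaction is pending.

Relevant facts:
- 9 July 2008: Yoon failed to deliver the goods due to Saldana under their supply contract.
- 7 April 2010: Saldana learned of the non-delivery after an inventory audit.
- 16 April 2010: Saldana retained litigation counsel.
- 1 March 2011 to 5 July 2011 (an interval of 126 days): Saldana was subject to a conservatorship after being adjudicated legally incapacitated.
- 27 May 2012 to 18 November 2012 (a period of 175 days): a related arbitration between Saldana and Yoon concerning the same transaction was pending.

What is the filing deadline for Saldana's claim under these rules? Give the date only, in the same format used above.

10 February 2012

The claim did not accrue until Saldana discovered the injury on 7 April 2010; the 9 July 2008 act date does not start the clock under the stated rule.
The untolled deadline — 18 months after 7 April 2010 — is 7 October 2011.
The period was tolled for 126 days by the plaintiff's legal incapacity (1 March 2011 to 5 July 2011), pushing the deadline to 10 February 2012.
The pending related arbitration from 27 May 2012 to 18 November 2012 began after the period had already run on 10 February 2012, so it has no tolling effect.
Nothing else in the chronology tolls or restarts the period.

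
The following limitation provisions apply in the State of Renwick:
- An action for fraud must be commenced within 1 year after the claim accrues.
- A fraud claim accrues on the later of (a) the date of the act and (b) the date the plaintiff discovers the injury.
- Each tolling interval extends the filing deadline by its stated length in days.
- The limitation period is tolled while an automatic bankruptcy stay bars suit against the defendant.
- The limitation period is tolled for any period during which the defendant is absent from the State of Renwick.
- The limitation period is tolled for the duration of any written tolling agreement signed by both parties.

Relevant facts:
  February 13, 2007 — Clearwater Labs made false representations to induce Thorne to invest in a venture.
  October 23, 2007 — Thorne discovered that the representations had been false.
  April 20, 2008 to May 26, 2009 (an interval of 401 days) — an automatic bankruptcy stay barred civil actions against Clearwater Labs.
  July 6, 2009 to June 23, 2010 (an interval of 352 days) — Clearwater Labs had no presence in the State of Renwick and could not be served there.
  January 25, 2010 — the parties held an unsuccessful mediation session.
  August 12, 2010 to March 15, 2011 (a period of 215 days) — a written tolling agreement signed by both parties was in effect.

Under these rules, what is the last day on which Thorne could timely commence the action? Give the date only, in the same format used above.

Because discovery on October 23, 2007 post-dates the February 13, 2007 act, accrual under the later-of rule falls on October 23, 2007.
The untolled deadline — 1 year after October 23, 2007 — is October 23, 2008.
The period was tolled for 401 days by the automatic bankruptcy stay (April 20, 2008 to May 26, 2009), pushing the deadline to November 28, 2009.
The defendant's absence from the jurisdiction from July 6, 2009 to June 23, 2010 tolled the period for 352 days, extending the deadline to November 15, 2010.
The period was tolled for 215 days by the written tolling agreement (August 12, 2010 to March 15, 2011), pushing the deadline to June 18, 2011.
None of the other events listed affects the running of the period under the stated rules.

June 18, 2011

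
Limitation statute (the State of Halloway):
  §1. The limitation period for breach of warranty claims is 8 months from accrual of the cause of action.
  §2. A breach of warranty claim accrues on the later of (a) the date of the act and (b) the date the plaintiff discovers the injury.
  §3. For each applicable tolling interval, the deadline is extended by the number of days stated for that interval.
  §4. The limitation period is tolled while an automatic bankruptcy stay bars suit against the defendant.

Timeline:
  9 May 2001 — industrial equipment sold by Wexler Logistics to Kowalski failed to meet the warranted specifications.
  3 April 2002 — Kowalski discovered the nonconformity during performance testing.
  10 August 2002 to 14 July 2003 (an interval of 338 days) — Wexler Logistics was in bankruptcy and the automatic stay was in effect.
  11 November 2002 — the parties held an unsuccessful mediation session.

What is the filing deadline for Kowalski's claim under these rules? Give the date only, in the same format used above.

6 November 2003

Taking the later of the act (9 May 2001) and discovery (3 April 2002), the claim accrued on 3 April 2002.
8 months from 3 April 2002 is 3 December 2002.
The automatic bankruptcy stay from 10 August 2002 to 14 July 2003 tolled the period for 338 days, extending the deadline to 6 November 2003.
None of the other events listed affects the running of the period under the stated rules.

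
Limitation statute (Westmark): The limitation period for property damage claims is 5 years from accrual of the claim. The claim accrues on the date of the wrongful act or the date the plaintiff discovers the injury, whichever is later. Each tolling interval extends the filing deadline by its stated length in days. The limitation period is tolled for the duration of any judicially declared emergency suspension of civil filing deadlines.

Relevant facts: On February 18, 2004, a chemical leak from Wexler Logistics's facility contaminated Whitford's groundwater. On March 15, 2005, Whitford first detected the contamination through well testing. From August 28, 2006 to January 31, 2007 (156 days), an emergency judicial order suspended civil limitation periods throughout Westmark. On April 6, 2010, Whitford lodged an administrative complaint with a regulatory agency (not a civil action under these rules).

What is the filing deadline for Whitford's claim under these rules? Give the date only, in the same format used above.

August 18, 2010

The claim accrued on March 15, 2005 — the later of the February 18, 2004 act and the March 15, 2005 discovery.
5 years from March 15, 2005 is March 15, 2010.
Because the emergency suspension of filing deadlines ran from August 28, 2006 to January 31, 2007, the deadline is extended by 156 days to August 18, 2010.
None of the other events listed affects the running of the period under the stated rules.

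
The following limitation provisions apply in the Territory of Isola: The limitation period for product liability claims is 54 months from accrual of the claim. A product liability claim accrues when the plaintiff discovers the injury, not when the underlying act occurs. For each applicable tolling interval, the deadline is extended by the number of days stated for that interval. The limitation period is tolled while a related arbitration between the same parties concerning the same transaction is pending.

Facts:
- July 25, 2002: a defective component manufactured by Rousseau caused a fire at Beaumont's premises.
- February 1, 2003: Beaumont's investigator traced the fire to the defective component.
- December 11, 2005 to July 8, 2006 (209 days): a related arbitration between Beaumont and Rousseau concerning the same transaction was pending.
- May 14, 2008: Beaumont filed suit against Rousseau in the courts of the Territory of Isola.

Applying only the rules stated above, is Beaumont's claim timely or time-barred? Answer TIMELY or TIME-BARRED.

The claim did not accrue until Beaumont discovered the injury on February 1, 2003; the July 25, 2002 act date does not start the clock under the stated rule.
The untolled deadline — 54 months after February 1, 2003 — is August 1, 2007.
The period was tolled for 209 days by the pending related arbitration (December 11, 2005 to July 8, 2006), pushing the deadline to February 26, 2008.
Filing on May 14, 2008 missed the February 26, 2008 deadline — the action is time-barred.

TIME-BARRED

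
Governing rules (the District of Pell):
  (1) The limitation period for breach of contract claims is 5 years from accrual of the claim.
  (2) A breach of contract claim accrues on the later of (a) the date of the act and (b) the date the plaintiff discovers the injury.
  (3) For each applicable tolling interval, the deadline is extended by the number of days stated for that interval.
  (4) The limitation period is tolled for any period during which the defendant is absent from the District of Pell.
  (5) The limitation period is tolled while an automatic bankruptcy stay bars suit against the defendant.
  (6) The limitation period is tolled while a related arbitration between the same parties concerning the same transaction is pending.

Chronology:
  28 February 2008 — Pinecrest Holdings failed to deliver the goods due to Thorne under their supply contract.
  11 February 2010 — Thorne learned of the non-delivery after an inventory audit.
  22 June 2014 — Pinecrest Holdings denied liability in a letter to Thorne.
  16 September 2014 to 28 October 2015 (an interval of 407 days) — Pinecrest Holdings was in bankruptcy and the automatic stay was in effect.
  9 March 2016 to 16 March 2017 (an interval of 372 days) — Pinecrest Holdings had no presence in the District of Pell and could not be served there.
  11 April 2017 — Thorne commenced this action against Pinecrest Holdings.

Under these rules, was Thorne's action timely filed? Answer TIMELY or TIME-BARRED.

Because discovery on 11 February 2010 post-dates the 28 February 2008 act, accrual under the later-of rule falls on 11 February 2010.
The untolled deadline — 5 years after 11 February 2010 — is 11 February 2015.
The period was tolled for 407 days by the automatic bankruptcy stay (16 September 2014 to 28 October 2015), pushing the deadline to 24 March 2016.
Because the defendant's absence from the jurisdiction ran from 9 March 2016 to 16 March 2017, the deadline is extended by 372 days to 31 March 2017.
None of the other events listed affects the running of the period under the stated rules.
The 11 April 2017 filing falls after the 31 March 2017 deadline; the claim is time-barred.

TIME-BARRED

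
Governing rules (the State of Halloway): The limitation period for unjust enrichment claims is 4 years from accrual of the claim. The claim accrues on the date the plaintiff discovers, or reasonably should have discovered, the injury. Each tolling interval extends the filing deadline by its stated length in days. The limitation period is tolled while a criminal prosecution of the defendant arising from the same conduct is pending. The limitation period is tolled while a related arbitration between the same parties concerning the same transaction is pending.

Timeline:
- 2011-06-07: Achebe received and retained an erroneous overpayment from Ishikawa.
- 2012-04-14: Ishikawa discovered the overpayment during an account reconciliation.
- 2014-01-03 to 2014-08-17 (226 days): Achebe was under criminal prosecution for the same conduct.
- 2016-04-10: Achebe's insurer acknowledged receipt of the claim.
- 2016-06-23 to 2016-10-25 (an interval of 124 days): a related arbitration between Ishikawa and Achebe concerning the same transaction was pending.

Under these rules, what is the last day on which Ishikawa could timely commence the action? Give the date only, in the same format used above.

2017-03-30

The claim did not accrue until Ishikawa discovered the injury on 2012-04-14; the 2011-06-07 act date does not start the clock under the stated rule.
Adding the 4 years base period to 2012-04-14 gives a deadline of 2016-04-14, before any tolling.
Because the pending criminal prosecution ran from 2014-01-03 to 2014-08-17, the deadline is extended by 226 days to 2016-11-26.
The period was tolled for 124 days by the pending related arbitration (2016-06-23 to 2016-10-25), pushing the deadline to 2017-03-30.
The other events in the timeline have no effect on the limitation period under the stated rules.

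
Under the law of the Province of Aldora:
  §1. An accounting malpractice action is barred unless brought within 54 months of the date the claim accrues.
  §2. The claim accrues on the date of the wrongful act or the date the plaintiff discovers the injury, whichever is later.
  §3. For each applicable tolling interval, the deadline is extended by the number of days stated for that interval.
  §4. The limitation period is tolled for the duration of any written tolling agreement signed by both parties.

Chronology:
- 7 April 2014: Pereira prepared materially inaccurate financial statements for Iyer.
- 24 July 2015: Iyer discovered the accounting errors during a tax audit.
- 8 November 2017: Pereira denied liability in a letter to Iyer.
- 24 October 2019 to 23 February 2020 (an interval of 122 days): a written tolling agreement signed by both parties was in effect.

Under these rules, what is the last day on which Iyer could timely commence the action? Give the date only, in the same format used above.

25 May 2020

The claim accrued on 24 July 2015 — the later of the 7 April 2014 act and the 24 July 2015 discovery.
Adding the 54 months base period to 24 July 2015 gives a deadline of 24 January 2020, before any tolling.
The period was tolled for 122 days by the written tolling agreement (24 October 2019 to 23 February 2020), pushing the deadline to 25 May 2020.
The other events in the timeline have no effect on the limitation period under the stated rules.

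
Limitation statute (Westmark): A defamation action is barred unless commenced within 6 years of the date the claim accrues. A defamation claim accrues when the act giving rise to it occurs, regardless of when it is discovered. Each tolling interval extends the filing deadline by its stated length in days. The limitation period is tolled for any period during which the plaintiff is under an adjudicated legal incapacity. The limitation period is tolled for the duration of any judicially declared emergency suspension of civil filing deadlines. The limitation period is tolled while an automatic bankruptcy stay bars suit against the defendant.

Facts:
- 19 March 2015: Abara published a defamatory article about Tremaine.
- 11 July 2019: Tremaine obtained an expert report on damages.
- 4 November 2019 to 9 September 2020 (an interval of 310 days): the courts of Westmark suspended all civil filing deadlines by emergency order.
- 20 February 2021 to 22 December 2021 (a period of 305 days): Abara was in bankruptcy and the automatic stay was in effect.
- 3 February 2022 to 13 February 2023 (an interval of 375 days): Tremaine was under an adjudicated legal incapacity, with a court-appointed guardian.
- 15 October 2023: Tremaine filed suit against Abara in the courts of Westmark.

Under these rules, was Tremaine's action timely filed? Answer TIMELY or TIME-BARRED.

TIMELY

The claim accrued on 19 March 2015, when the wrongful act occurred.
6 years from 19 March 2015 is 19 March 2021.
Because the emergency suspension of filing deadlines ran from 4 November 2019 to 9 September 2020, the deadline is extended by 310 days to 23 January 2022.
The automatic bankruptcy stay from 20 February 2021 to 22 December 2021 tolled the period for 305 days, extending the deadline to 24 November 2022.
The period was tolled for 375 days by the plaintiff's legal incapacity (3 February 2022 to 13 February 2023), pushing the deadline to 4 December 2023.
The other events in the timeline have no effect on the limitation period under the stated rules.
Tremaine filed on 15 October 2023, before the 4 December 2023 deadline, so the action is timely.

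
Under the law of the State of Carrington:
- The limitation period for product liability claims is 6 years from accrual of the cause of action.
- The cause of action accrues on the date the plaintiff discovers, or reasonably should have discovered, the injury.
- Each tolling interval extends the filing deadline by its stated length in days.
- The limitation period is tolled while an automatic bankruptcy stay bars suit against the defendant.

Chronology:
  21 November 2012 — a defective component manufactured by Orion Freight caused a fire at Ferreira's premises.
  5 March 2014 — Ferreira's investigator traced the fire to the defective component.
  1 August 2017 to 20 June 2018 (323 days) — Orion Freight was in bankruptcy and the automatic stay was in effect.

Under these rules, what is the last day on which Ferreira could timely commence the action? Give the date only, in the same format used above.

22 January 2021

Under the discovery rule, the claim accrued on 5 March 2014, when Ferreira discovered the injury — not on the 21 November 2012 date of the underlying act.
The untolled deadline — 6 years after 5 March 2014 — is 5 March 2020.
The period was tolled for 323 days by the automatic bankruptcy stay (1 August 2017 to 20 June 2018), pushing the deadline to 22 January 2021.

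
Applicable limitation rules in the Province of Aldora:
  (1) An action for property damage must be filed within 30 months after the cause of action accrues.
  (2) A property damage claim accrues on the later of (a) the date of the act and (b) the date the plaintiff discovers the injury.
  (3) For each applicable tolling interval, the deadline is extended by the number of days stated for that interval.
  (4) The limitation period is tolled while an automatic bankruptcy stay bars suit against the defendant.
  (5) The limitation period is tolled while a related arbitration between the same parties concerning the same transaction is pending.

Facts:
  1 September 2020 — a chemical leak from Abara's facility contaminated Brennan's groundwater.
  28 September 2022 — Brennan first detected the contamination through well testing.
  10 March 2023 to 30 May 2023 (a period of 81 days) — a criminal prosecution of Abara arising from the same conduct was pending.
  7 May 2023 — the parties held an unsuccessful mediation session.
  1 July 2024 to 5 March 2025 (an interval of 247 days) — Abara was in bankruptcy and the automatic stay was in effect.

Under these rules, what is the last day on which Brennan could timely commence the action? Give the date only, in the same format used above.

The claim accrued on 28 September 2022 — the later of the 1 September 2020 act and the 28 September 2022 discovery.
The untolled deadline — 30 months after 28 September 2022 — is 28 March 2025.
The automatic bankruptcy stay from 1 July 2024 to 5 March 2025 tolled the period for 247 days, extending the deadline to 30 November 2025.
Although a criminal prosecution ran from 10 March 2023 to 30 May 2023, the stated rules do not make that a tolling event, so it is disregarded.
Nothing else in the chronology tolls or restarts the period.

30 November 2025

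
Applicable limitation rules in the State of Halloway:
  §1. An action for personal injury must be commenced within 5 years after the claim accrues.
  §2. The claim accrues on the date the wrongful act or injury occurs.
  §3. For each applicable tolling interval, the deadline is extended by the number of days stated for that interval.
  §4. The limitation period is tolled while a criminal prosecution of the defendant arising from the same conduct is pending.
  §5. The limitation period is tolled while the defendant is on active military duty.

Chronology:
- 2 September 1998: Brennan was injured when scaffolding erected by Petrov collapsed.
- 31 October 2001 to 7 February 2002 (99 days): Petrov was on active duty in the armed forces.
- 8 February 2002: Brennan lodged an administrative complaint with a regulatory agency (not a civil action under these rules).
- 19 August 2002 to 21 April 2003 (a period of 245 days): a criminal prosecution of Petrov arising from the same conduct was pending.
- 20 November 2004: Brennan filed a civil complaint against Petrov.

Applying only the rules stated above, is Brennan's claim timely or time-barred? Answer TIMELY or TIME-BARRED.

TIME-BARRED

The claim accrued on 2 September 1998, when the wrongful act occurred.
5 years from 2 September 1998 is 2 September 2003.
Because the defendant's active military service ran from 31 October 2001 to 7 February 2002, the deadline is extended by 99 days to 10 December 2003.
The period was tolled for 245 days by the pending criminal prosecution (19 August 2002 to 21 April 2003), pushing the deadline to 11 August 2004.
The other events in the timeline have no effect on the limitation period under the stated rules.
Brennan filed on 20 November 2004, after the 11 August 2004 deadline, so the action is time-barred.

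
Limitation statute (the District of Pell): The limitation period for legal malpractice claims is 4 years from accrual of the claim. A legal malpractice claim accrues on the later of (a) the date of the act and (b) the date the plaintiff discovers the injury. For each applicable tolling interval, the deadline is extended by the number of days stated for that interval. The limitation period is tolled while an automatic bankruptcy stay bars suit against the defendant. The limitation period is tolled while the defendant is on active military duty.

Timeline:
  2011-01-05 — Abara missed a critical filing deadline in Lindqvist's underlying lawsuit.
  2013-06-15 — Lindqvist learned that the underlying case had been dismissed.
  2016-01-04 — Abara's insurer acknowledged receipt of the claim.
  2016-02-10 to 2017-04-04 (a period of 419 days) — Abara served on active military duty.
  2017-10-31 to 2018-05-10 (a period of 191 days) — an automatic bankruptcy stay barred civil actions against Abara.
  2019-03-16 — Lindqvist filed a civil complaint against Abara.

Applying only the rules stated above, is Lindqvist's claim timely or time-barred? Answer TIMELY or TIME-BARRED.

The claim accrued on 2013-06-15 — the later of the 2011-01-05 act and the 2013-06-15 discovery.
Adding the 4 years base period to 2013-06-15 gives a deadline of 2017-06-15, before any tolling.
The defendant's active military service from 2016-02-10 to 2017-04-04 tolled the period for 419 days, extending the deadline to 2018-08-08.
The period was tolled for 191 days by the automatic bankruptcy stay (2017-10-31 to 2018-05-10), pushing the deadline to 2019-02-15.
Nothing else in the chronology tolls or restarts the period.
The 2019-03-16 filing falls after the 2019-02-15 deadline; the claim is time-barred.

TIME-BARRED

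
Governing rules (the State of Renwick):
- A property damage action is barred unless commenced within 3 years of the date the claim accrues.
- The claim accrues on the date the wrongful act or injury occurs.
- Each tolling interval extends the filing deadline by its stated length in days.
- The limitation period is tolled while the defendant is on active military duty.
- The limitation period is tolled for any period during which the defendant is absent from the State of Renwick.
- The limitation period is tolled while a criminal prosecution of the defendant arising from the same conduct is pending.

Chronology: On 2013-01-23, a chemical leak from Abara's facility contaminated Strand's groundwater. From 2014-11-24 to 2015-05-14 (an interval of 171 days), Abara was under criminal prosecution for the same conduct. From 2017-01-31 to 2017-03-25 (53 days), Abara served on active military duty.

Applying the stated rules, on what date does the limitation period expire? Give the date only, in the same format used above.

2016-07-12

The claim accrued on 2013-01-23, when the wrongful act occurred.
Adding the 3 years base period to 2013-01-23 gives a deadline of 2016-01-23, before any tolling.
The pending criminal prosecution from 2014-11-24 to 2015-05-14 tolled the period for 171 days, extending the deadline to 2016-07-12.
By the time the defendant's active military service began on 2017-01-31, the limitation period had already expired on 2016-07-12; that interval cannot revive it.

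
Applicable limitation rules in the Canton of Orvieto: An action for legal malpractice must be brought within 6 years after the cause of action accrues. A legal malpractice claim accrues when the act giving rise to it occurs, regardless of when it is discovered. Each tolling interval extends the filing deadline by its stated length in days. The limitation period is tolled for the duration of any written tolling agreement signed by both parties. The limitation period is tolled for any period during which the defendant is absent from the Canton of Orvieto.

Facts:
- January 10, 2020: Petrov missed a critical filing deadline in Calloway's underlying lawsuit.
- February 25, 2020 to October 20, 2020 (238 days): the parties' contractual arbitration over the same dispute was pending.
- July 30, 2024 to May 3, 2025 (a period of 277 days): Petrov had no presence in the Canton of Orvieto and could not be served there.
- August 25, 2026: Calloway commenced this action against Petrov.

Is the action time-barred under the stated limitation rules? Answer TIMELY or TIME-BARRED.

TIMELY

The limitation period began to run on January 10, 2020.
6 years from January 10, 2020 is January 10, 2026.
Because the defendant's absence from the jurisdiction ran from July 30, 2024 to May 3, 2025, the deadline is extended by 277 days to October 14, 2026.
The pending related arbitration from February 25, 2020 to October 20, 2020 does not toll the period, because no stated rule makes a pending arbitration a tolling event.
Calloway filed on August 25, 2026, before the October 14, 2026 deadline, so the action is timely.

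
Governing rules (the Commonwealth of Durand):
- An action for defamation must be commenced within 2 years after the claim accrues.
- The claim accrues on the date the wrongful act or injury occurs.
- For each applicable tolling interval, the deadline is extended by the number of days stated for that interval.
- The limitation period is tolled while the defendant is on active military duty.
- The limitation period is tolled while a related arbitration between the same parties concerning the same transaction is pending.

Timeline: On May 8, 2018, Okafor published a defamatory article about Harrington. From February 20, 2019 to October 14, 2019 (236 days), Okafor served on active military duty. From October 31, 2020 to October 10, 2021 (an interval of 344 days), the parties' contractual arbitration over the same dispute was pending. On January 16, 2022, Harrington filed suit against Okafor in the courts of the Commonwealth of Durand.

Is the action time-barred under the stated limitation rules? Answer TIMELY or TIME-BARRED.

The limitation period began to run on May 8, 2018.
2 years from May 8, 2018 is May 8, 2020.
The defendant's active military service from February 20, 2019 to October 14, 2019 tolled the period for 236 days, extending the deadline to December 30, 2020.
Because the pending related arbitration ran from October 31, 2020 to October 10, 2021, the deadline is extended by 344 days to December 9, 2021.
The January 16, 2022 filing falls after the December 9, 2021 deadline; the claim is time-barred.

TIME-BARRED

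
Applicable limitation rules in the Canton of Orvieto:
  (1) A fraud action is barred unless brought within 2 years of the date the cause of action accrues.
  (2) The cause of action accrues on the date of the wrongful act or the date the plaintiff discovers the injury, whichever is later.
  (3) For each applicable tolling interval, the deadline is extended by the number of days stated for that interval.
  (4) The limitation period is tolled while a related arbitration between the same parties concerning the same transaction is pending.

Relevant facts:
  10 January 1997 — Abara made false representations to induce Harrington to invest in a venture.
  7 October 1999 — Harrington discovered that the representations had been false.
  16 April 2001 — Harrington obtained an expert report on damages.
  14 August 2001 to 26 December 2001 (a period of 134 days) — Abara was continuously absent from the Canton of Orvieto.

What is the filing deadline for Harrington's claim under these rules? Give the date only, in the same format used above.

7 October 2001

Taking the later of the act (10 January 1997) and discovery (7 October 1999), the claim accrued on 7 October 1999.
Adding the 2 years base period to 7 October 1999 gives a deadline of 7 October 2001, before any tolling.
Although the defendant's absence ran from 14 August 2001 to 26 December 2001, the stated rules do not make that a tolling event, so it is disregarded.
The other events in the timeline have no effect on the limitation period under the stated rules.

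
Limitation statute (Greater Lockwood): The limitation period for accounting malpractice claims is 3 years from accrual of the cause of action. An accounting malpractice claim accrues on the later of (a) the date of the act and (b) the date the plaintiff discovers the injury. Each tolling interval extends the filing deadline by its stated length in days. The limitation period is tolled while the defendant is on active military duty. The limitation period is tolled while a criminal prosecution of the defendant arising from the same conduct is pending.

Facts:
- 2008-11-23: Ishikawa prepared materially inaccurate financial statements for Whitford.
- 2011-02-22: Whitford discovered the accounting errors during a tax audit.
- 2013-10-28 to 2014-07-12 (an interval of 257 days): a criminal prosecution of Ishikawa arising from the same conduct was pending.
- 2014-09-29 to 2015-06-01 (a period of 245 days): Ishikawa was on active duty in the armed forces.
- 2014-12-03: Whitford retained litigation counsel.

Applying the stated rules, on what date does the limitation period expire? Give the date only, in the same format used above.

Because discovery on 2011-02-22 post-dates the 2008-11-23 act, accrual under the later-of rule falls on 2011-02-22.
3 years from 2011-02-22 is 2014-02-22.
The period was tolled for 257 days by the pending criminal prosecution (2013-10-28 to 2014-07-12), pushing the deadline to 2014-11-06.
Because the defendant's active military service ran from 2014-09-29 to 2015-06-01, the deadline is extended by 245 days to 2015-07-09.
None of the other events listed affects the running of the period under the stated rules.

2015-07-09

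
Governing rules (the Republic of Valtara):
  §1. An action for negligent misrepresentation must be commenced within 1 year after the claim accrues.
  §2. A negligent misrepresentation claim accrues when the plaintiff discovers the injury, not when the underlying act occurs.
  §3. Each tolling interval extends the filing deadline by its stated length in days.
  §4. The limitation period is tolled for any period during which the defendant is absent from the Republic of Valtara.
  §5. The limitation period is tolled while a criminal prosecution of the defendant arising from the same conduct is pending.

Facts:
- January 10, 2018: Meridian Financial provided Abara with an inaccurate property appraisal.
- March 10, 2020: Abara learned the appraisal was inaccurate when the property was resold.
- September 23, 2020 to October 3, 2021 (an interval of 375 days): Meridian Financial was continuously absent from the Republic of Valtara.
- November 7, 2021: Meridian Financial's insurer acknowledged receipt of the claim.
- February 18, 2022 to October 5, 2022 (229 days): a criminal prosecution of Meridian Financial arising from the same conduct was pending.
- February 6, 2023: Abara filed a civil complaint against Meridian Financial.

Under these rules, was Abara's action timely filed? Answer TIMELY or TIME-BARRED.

TIME-BARRED

The claim did not accrue until Abara discovered the injury on March 10, 2020; the January 10, 2018 act date does not start the clock under the stated rule.
1 year from March 10, 2020 is March 10, 2021.
The defendant's absence from the jurisdiction from September 23, 2020 to October 3, 2021 tolled the period for 375 days, extending the deadline to March 20, 2022.
The period was tolled for 229 days by the pending criminal prosecution (February 18, 2022 to October 5, 2022), pushing the deadline to November 4, 2022.
Nothing else in the chronology tolls or restarts the period.
The February 6, 2023 filing falls after the November 4, 2022 deadline; the claim is time-barred.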